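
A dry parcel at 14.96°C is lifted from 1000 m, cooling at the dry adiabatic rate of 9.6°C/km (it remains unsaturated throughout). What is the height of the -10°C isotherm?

3600 m

Height above start = (14.96 − (-10)) / 9.6 = 2.6 km
Altitude = 1000 m + 2600 m = 3600 m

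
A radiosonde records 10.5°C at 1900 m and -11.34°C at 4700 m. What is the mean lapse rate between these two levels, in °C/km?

Γ = −ΔT/Δz = (10.5 − (-11.34)) / (4700 − 1900) m
  = 21.84°C / 2.8 km = 7.8°C/km

7.8°C/km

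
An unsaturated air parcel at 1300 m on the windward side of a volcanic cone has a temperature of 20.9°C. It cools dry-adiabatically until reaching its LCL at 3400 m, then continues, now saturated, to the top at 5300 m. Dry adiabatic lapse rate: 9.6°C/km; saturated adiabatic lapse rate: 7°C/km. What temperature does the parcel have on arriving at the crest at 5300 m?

-12.56°C

Dry to 3400 m: -9.6 × 2.1 km = -20.16°C, so T = 0.74°C.
Saturated to 5300 m: -7 × 1.9 km = -13.3°C, so T = -12.56°C.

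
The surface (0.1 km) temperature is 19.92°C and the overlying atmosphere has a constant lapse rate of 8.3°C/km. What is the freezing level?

Height above start = (19.92 − 0) / 8.3 = 2.4 km
Altitude = 100 m + 2400 m = 2500 m

2.5 km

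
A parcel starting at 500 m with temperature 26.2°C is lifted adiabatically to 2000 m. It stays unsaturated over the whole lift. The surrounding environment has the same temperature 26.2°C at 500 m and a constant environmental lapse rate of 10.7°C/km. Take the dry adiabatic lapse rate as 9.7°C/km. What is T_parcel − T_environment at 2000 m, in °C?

+1.5°C (parcel warmer than environment)

Parcel:
  From 500 m to 2000 m (dry): cools by 9.7 × 1.5 = 14.55°C, giving 11.65°C.
Environment:
  From 500 m to 2000 m (environment): cools by 10.7 × 1.5 = 16.05°C, giving 10.15°C.
T_parcel − T_env = 11.65 − 10.15 = +1.5°C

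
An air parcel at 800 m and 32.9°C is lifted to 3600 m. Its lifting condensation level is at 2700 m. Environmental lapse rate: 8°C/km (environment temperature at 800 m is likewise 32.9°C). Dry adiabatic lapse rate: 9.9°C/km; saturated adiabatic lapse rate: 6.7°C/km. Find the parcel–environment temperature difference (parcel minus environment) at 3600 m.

-2.44°C (parcel cooler than environment)

Parcel:
  800 → 2700 m (dry, 9.9°C/km): ΔT = -9.9 × 1.9 = -18.81°C → T = 14.09°C
  2700 → 3600 m (saturated, 6.7°C/km): ΔT = -6.7 × 0.9 = -6.03°C → T = 8.06°C
Environment:
  800 → 3600 m (environment, 8°C/km): ΔT = -8 × 2.8 = -22.4°C → T = 10.5°C
T_parcel − T_env = 8.06 − 10.5 = -2.44°C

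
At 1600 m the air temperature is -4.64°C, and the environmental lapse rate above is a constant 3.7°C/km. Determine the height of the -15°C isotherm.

4400 m

Height above start = (-4.64 − (-15)) / 3.7 = 2.8 km
Altitude = 1600 m + 2800 m = 4400 m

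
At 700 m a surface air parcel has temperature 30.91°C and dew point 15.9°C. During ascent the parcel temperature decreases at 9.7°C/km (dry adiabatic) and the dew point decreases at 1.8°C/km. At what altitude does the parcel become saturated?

2600 m

T and T_d converge at 9.7 − 1.8 = 7.9°C per km
Height above start = (30.91 − 15.9) / 7.9 = 1.9 km
LCL altitude = 700 m + 1900 m = 2600 m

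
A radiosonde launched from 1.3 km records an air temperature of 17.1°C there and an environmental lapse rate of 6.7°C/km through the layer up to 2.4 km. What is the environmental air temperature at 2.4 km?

From 1300 m to 2400 m (environmental): cools by 6.7 × 1.1 = 7.37°C, giving 9.73°C.

9.73°C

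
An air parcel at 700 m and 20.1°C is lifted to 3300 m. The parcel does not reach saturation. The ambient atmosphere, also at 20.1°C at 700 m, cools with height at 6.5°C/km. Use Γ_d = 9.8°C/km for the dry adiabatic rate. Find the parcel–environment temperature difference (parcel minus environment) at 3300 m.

-8.58°C (parcel cooler than environment)

Parcel:
  700–3300 m, dry: Δz = 2.6 km ⇒ ΔT = -25.48°C; T = -5.38°C
Environment:
  700–3300 m, environment: Δz = 2.6 km ⇒ ΔT = -16.9°C; T = 3.2°C
T_parcel − T_env = -5.38 − 3.2 = -8.58°C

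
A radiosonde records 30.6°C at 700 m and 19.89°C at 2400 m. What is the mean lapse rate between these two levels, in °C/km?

6.3°C/km

Γ = −ΔT/Δz = (30.6 − 19.89) / (2400 − 700) m
  = 10.71°C / 1.7 km = 6.3°C/km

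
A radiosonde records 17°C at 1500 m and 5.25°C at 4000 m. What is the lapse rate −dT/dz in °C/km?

4.7°C/km

Γ = −ΔT/Δz = (17 − 5.25) / (4000 − 1500) m
  = 11.75°C / 2.5 km = 4.7°C/km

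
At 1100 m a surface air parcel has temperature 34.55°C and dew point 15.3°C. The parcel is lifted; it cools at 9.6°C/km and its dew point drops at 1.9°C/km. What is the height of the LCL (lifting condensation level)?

3600 m

T and T_d converge at 9.6 − 1.9 = 7.7°C per km
Height above start = (34.55 − 15.3) / 7.7 = 2.5 km
LCL altitude = 1100 m + 2500 m = 3600 m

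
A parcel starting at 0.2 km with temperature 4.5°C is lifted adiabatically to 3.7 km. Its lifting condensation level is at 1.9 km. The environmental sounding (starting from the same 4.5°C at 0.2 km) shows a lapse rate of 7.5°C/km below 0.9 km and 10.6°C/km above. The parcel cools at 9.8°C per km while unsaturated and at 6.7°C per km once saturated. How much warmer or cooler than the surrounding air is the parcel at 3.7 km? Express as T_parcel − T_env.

Parcel:
  From 200 m to 1900 m (dry): cools by 9.8 × 1.7 = 16.66°C, giving -12.16°C.
  From 1900 m to 3700 m (saturated): cools by 6.7 × 1.8 = 12.06°C, giving -24.22°C.
Environment:
  From 200 m to 900 m (environment, lower layer): cools by 7.5 × 0.7 = 5.25°C, giving -0.75°C.
  From 900 m to 3700 m (environment, upper layer): cools by 10.6 × 2.8 = 29.68°C, giving -30.43°C.
T_parcel − T_env = -24.22 − (-30.43) = +6.21°C

+6.21°C (parcel warmer than environment)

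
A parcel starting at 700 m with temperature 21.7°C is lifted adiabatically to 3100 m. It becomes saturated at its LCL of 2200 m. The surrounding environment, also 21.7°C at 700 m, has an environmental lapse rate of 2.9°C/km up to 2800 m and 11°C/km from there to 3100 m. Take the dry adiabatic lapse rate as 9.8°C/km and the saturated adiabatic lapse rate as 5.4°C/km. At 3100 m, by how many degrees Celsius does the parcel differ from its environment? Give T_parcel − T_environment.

Parcel:
  From 700 m to 2200 m (dry): cools by 9.8 × 1.5 = 14.7°C, giving 7°C.
  From 2200 m to 3100 m (saturated): cools by 5.4 × 0.9 = 4.86°C, giving 2.14°C.
Environment:
  From 700 m to 2800 m (environment, lower layer): cools by 2.9 × 2.1 = 6.09°C, giving 15.61°C.
  From 2800 m to 3100 m (environment, upper layer): cools by 11 × 0.3 = 3.3°C, giving 12.31°C.
T_parcel − T_env = 2.14 − 12.31 = -10.17°C

-10.17°C (parcel cooler than environment)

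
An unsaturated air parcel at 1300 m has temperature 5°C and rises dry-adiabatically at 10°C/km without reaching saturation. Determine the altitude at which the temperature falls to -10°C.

Height above start = (5 − (-10)) / 10 = 1.5 km
Altitude = 1300 m + 1500 m = 2800 m

2800 m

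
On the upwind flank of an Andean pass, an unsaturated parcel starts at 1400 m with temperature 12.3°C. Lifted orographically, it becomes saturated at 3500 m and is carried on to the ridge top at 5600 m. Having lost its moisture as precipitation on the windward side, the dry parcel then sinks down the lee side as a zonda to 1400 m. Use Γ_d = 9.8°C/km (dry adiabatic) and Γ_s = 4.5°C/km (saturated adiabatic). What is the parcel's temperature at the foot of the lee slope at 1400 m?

1400 → 3500 m (dry, 9.8°C/km): ΔT = -9.8 × 2.1 = -20.58°C → T = -8.28°C
3500 → 5600 m (saturated, 4.5°C/km): ΔT = -4.5 × 2.1 = -9.45°C → T = -17.73°C
5600 → 1400 m (dry descent, 9.8°C/km): ΔT = +9.8 × 4.2 = +41.16°C → T = 23.43°C

23.43°C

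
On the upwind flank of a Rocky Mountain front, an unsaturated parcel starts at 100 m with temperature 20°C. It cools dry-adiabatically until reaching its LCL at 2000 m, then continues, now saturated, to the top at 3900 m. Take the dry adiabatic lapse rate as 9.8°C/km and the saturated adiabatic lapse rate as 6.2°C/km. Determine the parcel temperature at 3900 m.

-10.4°C

100 → 2000 m (dry, 9.8°C/km): ΔT = -9.8 × 1.9 = -18.62°C → T = 1.38°C
2000 → 3900 m (saturated, 6.2°C/km): ΔT = -6.2 × 1.9 = -11.78°C → T = -10.4°C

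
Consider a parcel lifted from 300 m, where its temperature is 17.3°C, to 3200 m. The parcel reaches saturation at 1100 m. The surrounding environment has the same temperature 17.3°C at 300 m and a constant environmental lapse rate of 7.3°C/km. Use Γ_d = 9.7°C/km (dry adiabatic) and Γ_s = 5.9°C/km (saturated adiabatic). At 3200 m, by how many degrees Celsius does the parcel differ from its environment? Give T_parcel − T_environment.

Parcel:
  Dry to 1100 m: -9.7 × 0.8 km = -7.76°C, so T = 9.54°C.
  Saturated to 3200 m: -5.9 × 2.1 km = -12.39°C, so T = -2.85°C.
Environment:
  Environment to 3200 m: -7.3 × 2.9 km = -21.17°C, so T = -3.87°C.
T_parcel − T_env = -2.85 − (-3.87) = +1.02°C

+1.02°C (parcel warmer than environment)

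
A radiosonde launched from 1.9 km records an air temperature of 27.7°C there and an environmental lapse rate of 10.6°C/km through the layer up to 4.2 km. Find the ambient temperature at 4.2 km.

3.32°C

Environmental to 4200 m: -10.6 × 2.3 km = -24.38°C, so T = 3.32°C.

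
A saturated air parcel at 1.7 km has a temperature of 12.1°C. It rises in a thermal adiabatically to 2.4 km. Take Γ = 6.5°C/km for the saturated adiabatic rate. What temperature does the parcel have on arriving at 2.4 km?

7.55°C

From 1700 m to 2400 m (saturated adiabatic): cools by 6.5 × 0.7 = 4.55°C, giving 7.55°C.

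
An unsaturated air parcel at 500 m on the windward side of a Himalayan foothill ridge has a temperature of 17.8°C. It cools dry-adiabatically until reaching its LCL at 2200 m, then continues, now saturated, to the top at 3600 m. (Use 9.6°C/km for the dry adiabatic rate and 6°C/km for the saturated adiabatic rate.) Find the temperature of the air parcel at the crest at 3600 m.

-6.92°C

Dry to 2200 m: -9.6 × 1.7 km = -16.32°C, so T = 1.48°C.
Saturated to 3600 m: -6 × 1.4 km = -8.4°C, so T = -6.92°C.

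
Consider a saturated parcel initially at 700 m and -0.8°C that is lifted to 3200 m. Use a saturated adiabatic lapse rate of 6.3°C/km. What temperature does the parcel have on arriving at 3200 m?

From 700 m to 3200 m (saturated adiabatic): cools by 6.3 × 2.5 = 15.75°C, giving -16.55°C.

-16.55°C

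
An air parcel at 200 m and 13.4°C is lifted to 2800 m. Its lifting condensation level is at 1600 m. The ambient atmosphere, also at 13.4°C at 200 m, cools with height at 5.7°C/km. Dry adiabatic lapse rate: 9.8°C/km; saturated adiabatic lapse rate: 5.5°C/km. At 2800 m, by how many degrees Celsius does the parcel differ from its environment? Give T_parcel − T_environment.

Parcel:
  200 → 1600 m (dry, 9.8°C/km): ΔT = -9.8 × 1.4 = -13.72°C → T = -0.32°C
  1600 → 2800 m (saturated, 5.5°C/km): ΔT = -5.5 × 1.2 = -6.6°C → T = -6.92°C
Environment:
  200 → 2800 m (environment, 5.7°C/km): ΔT = -5.7 × 2.6 = -14.82°C → T = -1.42°C
T_parcel − T_env = -6.92 − (-1.42) = -5.5°C

-5.5°C (parcel cooler than environment)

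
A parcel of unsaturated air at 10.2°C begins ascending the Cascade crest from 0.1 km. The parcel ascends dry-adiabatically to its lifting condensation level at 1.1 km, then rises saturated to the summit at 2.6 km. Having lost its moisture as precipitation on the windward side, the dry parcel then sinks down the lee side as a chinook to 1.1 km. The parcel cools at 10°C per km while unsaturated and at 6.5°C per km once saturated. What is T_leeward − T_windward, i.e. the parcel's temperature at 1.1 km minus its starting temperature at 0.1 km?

-4.75°C

100 → 1100 m (dry, 10°C/km): ΔT = -10 × 1 = -10°C → T = 0.2°C
1100 → 2600 m (saturated, 6.5°C/km): ΔT = -6.5 × 1.5 = -9.75°C → T = -9.55°C
2600 → 1100 m (dry descent, 10°C/km): ΔT = +10 × 1.5 = +15°C → T = 5.45°C
Net change vs windward start: 5.45 − 10.2 = -4.75°C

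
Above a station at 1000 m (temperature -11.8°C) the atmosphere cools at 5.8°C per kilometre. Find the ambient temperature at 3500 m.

1000–3500 m, environmental: Δz = 2.5 km ⇒ ΔT = -14.5°C; T = -26.3°C

-26.3°C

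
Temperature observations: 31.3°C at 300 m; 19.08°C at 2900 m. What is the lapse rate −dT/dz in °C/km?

4.7°C/km

Γ = −ΔT/Δz = (31.3 − 19.08) / (2900 − 300) m
  = 12.22°C / 2.6 km = 4.7°C/km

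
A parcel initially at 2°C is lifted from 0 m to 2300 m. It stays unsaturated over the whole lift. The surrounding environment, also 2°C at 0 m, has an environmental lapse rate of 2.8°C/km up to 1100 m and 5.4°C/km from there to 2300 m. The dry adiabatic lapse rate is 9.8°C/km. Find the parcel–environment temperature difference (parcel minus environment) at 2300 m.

Parcel:
  0 → 2300 m (dry, 9.8°C/km): ΔT = -9.8 × 2.3 = -22.54°C → T = -20.54°C
Environment:
  0 → 1100 m (environment, lower layer, 2.8°C/km): ΔT = -2.8 × 1.1 = -3.08°C → T = -1.08°C
  1100 → 2300 m (environment, upper layer, 5.4°C/km): ΔT = -5.4 × 1.2 = -6.48°C → T = -7.56°C
T_parcel − T_env = -20.54 − (-7.56) = -12.98°C

-12.98°C (parcel cooler than environment)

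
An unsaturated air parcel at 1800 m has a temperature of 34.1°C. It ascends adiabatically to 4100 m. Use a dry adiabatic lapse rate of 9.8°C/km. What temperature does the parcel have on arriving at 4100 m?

From 1800 m to 4100 m (dry adiabatic): cools by 9.8 × 2.3 = 22.54°C, giving 11.56°C.

11.56°C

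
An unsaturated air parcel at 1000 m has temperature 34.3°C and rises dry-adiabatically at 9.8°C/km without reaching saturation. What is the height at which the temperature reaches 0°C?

Height above start = (34.3 − 0) / 9.8 = 3.5 km
Altitude = 1000 m + 3500 m = 4500 m

4500 m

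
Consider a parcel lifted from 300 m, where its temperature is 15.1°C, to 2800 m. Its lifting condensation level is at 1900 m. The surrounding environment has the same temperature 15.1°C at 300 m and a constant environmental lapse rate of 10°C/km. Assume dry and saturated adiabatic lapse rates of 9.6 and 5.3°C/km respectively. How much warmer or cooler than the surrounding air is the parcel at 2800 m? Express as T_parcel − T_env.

+4.87°C (parcel warmer than environment)

Parcel:
  Dry to 1900 m: -9.6 × 1.6 km = -15.36°C, so T = -0.26°C.
  Saturated to 2800 m: -5.3 × 0.9 km = -4.77°C, so T = -5.03°C.
Environment:
  Environment to 2800 m: -10 × 2.5 km = -25°C, so T = -9.9°C.
T_parcel − T_env = -5.03 − (-9.9) = +4.87°C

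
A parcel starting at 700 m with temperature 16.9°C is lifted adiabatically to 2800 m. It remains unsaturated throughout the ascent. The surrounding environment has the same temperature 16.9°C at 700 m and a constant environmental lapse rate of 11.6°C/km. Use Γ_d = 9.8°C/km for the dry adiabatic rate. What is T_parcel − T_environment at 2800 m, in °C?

Parcel:
  Dry to 2800 m: -9.8 × 2.1 km = -20.58°C, so T = -3.68°C.
Environment:
  Environment to 2800 m: -11.6 × 2.1 km = -24.36°C, so T = -7.46°C.
T_parcel − T_env = -3.68 − (-7.46) = +3.78°C

+3.78°C (parcel warmer than environment)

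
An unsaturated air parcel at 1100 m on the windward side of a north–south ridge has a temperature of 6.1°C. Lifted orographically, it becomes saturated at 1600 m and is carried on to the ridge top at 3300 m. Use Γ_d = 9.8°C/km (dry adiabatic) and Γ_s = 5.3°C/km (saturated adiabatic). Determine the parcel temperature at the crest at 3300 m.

1100 → 1600 m (dry, 9.8°C/km): ΔT = -9.8 × 0.5 = -4.9°C → T = 1.2°C
1600 → 3300 m (saturated, 5.3°C/km): ΔT = -5.3 × 1.7 = -9.01°C → T = -7.81°C

-7.81°C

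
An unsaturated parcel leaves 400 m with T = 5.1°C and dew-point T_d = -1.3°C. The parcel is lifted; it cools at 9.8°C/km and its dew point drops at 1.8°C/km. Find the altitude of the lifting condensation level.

T and T_d converge at 9.8 − 1.8 = 8°C per km
Height above start = (5.1 − (-1.3)) / 8 = 0.8 km
LCL altitude = 400 m + 800 m = 1200 m

1200 m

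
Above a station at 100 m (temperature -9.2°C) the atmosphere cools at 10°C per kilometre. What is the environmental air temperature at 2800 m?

From 100 m to 2800 m (environmental): cools by 10 × 2.7 = 27°C, giving -36.2°C.

-36.2°C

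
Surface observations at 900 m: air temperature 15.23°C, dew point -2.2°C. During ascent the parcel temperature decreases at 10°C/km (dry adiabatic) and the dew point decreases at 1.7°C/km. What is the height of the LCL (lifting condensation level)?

T and T_d converge at 10 − 1.7 = 8.3°C per km
Height above start = (15.23 − (-2.2)) / 8.3 = 2.1 km
LCL altitude = 900 m + 2100 m = 3000 m

3000 m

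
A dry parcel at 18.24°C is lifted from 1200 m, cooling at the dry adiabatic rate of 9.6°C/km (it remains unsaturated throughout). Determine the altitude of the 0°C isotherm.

Height above start = (18.24 − 0) / 9.6 = 1.9 km
Altitude = 1200 m + 1900 m = 3100 m

3100 m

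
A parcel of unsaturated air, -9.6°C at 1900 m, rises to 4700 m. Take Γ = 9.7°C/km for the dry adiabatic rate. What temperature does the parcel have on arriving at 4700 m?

1900 → 4700 m (dry adiabatic, 9.7°C/km): ΔT = -9.7 × 2.8 = -27.16°C → T = -36.76°C

-36.76°C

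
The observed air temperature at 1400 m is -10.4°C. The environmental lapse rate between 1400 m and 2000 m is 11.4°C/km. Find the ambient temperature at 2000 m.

-17.24°C

Environmental to 2000 m: -11.4 × 0.6 km = -6.84°C, so T = -17.24°C.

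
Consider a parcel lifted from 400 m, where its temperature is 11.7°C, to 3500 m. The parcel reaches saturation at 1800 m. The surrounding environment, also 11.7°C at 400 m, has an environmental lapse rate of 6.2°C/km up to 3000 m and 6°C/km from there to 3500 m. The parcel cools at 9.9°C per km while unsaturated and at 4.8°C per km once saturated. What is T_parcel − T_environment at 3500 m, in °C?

-2.9°C (parcel cooler than environment)

Parcel:
  From 400 m to 1800 m (dry): cools by 9.9 × 1.4 = 13.86°C, giving -2.16°C.
  From 1800 m to 3500 m (saturated): cools by 4.8 × 1.7 = 8.16°C, giving -10.32°C.
Environment:
  From 400 m to 3000 m (environment, lower layer): cools by 6.2 × 2.6 = 16.12°C, giving -4.42°C.
  From 3000 m to 3500 m (environment, upper layer): cools by 6 × 0.5 = 3°C, giving -7.42°C.
T_parcel − T_env = -10.32 − (-7.42) = -2.9°C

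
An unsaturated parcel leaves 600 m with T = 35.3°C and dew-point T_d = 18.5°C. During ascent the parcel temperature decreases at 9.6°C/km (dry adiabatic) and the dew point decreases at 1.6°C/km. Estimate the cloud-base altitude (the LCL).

2700 m

T and T_d converge at 9.6 − 1.6 = 8°C per km
Height above start = (35.3 − 18.5) / 8 = 2.1 km
LCL altitude = 600 m + 2100 m = 2700 m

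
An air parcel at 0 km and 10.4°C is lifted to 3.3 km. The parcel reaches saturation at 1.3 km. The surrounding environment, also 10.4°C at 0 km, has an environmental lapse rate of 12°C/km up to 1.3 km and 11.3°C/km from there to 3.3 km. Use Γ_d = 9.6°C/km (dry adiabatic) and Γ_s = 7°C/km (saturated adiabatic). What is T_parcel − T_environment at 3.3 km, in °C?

Parcel:
  0 → 1300 m (dry, 9.6°C/km): ΔT = -9.6 × 1.3 = -12.48°C → T = -2.08°C
  1300 → 3300 m (saturated, 7°C/km): ΔT = -7 × 2 = -14°C → T = -16.08°C
Environment:
  0 → 1300 m (environment, lower layer, 12°C/km): ΔT = -12 × 1.3 = -15.6°C → T = -5.2°C
  1300 → 3300 m (environment, upper layer, 11.3°C/km): ΔT = -11.3 × 2 = -22.6°C → T = -27.8°C
T_parcel − T_env = -16.08 − (-27.8) = +11.72°C

+11.72°C (parcel warmer than environment)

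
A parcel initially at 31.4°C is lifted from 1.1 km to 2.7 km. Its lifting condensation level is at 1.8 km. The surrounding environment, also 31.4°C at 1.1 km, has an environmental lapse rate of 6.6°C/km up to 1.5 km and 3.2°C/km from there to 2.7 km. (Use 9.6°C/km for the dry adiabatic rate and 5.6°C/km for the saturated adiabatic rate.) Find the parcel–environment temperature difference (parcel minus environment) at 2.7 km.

Parcel:
  1100 → 1800 m (dry, 9.6°C/km): ΔT = -9.6 × 0.7 = -6.72°C → T = 24.68°C
  1800 → 2700 m (saturated, 5.6°C/km): ΔT = -5.6 × 0.9 = -5.04°C → T = 19.64°C
Environment:
  1100 → 1500 m (environment, lower layer, 6.6°C/km): ΔT = -6.6 × 0.4 = -2.64°C → T = 28.76°C
  1500 → 2700 m (environment, upper layer, 3.2°C/km): ΔT = -3.2 × 1.2 = -3.84°C → T = 24.92°C
T_parcel − T_env = 19.64 − 24.92 = -5.28°C

-5.28°C (parcel cooler than environment)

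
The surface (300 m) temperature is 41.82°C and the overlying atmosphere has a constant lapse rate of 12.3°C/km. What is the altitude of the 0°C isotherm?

3700 m

Height above start = (41.82 − 0) / 12.3 = 3.4 km
Altitude = 300 m + 3400 m = 3700 m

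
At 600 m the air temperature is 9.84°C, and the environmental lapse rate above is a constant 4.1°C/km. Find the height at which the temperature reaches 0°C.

Height above start = (9.84 − 0) / 4.1 = 2.4 km
Altitude = 600 m + 2400 m = 3000 m

3000 m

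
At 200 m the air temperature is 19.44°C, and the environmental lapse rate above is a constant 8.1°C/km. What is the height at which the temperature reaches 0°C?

2600 m

Height above start = (19.44 − 0) / 8.1 = 2.4 km
Altitude = 200 m + 2400 m = 2600 m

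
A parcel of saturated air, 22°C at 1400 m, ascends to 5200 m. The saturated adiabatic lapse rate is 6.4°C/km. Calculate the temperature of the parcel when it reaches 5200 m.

-2.32°C

Saturated adiabatic to 5200 m: -6.4 × 3.8 km = -24.32°C, so T = -2.32°C.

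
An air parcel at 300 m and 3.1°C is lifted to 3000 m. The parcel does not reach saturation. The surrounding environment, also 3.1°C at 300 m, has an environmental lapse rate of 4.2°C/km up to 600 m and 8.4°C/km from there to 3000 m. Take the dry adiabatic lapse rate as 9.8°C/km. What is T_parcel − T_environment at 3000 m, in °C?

-5.04°C (parcel cooler than environment)

Parcel:
  Dry to 3000 m: -9.8 × 2.7 km = -26.46°C, so T = -23.36°C.
Environment:
  Environment, lower layer to 600 m: -4.2 × 0.3 km = -1.26°C, so T = 1.84°C.
  Environment, upper layer to 3000 m: -8.4 × 2.4 km = -20.16°C, so T = -18.32°C.
T_parcel − T_env = -23.36 − (-18.32) = -5.04°C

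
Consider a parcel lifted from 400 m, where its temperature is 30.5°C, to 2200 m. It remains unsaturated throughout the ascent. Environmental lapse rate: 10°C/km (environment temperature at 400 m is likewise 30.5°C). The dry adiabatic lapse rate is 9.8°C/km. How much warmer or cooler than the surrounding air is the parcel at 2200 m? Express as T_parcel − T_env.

+0.36°C (parcel warmer than environment)

Parcel:
  Dry to 2200 m: -9.8 × 1.8 km = -17.64°C, so T = 12.86°C.
Environment:
  Environment to 2200 m: -10 × 1.8 km = -18°C, so T = 12.5°C.
T_parcel − T_env = 12.86 − 12.5 = +0.36°C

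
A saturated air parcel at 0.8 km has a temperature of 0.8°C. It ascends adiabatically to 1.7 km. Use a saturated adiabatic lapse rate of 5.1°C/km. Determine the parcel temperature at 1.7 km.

800 → 1700 m (saturated adiabatic, 5.1°C/km): ΔT = -5.1 × 0.9 = -4.59°C → T = -3.79°C

-3.79°C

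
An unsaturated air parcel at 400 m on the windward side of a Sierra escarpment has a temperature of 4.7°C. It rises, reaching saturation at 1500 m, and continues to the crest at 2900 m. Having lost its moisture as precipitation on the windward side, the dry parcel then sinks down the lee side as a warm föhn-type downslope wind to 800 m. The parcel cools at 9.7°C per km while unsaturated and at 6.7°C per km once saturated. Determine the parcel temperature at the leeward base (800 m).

400 → 1500 m (dry, 9.7°C/km): ΔT = -9.7 × 1.1 = -10.67°C → T = -5.97°C
1500 → 2900 m (saturated, 6.7°C/km): ΔT = -6.7 × 1.4 = -9.38°C → T = -15.35°C
2900 → 800 m (dry descent, 9.7°C/km): ΔT = +9.7 × 2.1 = +20.37°C → T = 5.02°C

5.02°C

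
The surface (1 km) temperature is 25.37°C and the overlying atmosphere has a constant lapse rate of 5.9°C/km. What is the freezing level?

5.3 km

Height above start = (25.37 − 0) / 5.9 = 4.3 km
Altitude = 1000 m + 4300 m = 5300 m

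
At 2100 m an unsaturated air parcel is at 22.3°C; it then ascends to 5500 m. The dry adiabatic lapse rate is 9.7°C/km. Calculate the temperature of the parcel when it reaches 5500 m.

2100–5500 m, dry adiabatic: Δz = 3.4 km ⇒ ΔT = -32.98°C; T = -10.68°C

-10.68°C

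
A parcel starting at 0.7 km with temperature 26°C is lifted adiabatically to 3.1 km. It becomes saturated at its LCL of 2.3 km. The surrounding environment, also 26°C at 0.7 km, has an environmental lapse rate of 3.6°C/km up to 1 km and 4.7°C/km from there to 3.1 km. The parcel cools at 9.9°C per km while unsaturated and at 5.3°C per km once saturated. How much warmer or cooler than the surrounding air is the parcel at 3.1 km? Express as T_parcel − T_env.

Parcel:
  From 700 m to 2300 m (dry): cools by 9.9 × 1.6 = 15.84°C, giving 10.16°C.
  From 2300 m to 3100 m (saturated): cools by 5.3 × 0.8 = 4.24°C, giving 5.92°C.
Environment:
  From 700 m to 1000 m (environment, lower layer): cools by 3.6 × 0.3 = 1.08°C, giving 24.92°C.
  From 1000 m to 3100 m (environment, upper layer): cools by 4.7 × 2.1 = 9.87°C, giving 15.05°C.
T_parcel − T_env = 5.92 − 15.05 = -9.13°C

-9.13°C (parcel cooler than environment)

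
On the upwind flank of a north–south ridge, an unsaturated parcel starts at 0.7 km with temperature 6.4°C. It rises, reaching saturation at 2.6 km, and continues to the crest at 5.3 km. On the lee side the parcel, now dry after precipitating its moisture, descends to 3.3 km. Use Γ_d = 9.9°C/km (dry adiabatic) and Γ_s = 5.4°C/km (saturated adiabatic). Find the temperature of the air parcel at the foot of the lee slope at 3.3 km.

-7.19°C

From 700 m to 2600 m (dry): cools by 9.9 × 1.9 = 18.81°C, giving -12.41°C.
From 2600 m to 5300 m (saturated): cools by 5.4 × 2.7 = 14.58°C, giving -26.99°C.
From 5300 m to 3300 m (dry descent): warms by 9.9 × 2 = 19.8°C, giving -7.19°C.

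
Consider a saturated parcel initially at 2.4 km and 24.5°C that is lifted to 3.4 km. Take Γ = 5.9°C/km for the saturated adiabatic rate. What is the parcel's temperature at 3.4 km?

2400 → 3400 m (saturated adiabatic, 5.9°C/km): ΔT = -5.9 × 1 = -5.9°C → T = 18.6°C

18.6°C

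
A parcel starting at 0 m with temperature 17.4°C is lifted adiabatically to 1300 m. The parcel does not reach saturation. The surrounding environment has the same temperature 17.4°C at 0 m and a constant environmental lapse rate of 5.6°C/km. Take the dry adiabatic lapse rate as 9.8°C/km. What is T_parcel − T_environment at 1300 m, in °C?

Parcel:
  0 → 1300 m (dry, 9.8°C/km): ΔT = -9.8 × 1.3 = -12.74°C → T = 4.66°C
Environment:
  0 → 1300 m (environment, 5.6°C/km): ΔT = -5.6 × 1.3 = -7.28°C → T = 10.12°C
T_parcel − T_env = 4.66 − 10.12 = -5.46°C

-5.46°C (parcel cooler than environment)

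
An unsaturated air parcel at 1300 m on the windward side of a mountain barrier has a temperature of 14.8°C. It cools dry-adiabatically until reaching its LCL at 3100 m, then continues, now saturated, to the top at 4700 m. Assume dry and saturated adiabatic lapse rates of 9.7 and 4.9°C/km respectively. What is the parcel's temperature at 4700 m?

Dry to 3100 m: -9.7 × 1.8 km = -17.46°C, so T = -2.66°C.
Saturated to 4700 m: -4.9 × 1.6 km = -7.84°C, so T = -10.5°C.

-10.5°C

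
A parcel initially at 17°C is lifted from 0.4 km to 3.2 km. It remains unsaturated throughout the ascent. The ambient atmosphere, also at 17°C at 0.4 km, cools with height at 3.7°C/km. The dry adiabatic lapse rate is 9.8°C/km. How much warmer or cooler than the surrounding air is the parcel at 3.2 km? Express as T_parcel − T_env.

-17.08°C (parcel cooler than environment)

Parcel:
  400 → 3200 m (dry, 9.8°C/km): ΔT = -9.8 × 2.8 = -27.44°C → T = -10.44°C
Environment:
  400 → 3200 m (environment, 3.7°C/km): ΔT = -3.7 × 2.8 = -10.36°C → T = 6.64°C
T_parcel − T_env = -10.44 − 6.64 = -17.08°C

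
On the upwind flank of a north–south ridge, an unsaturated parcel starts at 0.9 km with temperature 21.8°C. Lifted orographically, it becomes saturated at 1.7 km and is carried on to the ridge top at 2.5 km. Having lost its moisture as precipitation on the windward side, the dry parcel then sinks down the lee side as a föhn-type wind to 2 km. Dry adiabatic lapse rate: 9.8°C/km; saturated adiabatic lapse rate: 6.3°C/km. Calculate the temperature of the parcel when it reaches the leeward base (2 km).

From 900 m to 1700 m (dry): cools by 9.8 × 0.8 = 7.84°C, giving 13.96°C.
From 1700 m to 2500 m (saturated): cools by 6.3 × 0.8 = 5.04°C, giving 8.92°C.
From 2500 m to 2000 m (dry descent): warms by 9.8 × 0.5 = 4.9°C, giving 13.82°C.

13.82°C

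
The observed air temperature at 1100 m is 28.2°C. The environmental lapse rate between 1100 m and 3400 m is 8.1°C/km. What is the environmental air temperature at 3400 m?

From 1100 m to 3400 m (environmental): cools by 8.1 × 2.3 = 18.63°C, giving 9.57°C.

9.57°C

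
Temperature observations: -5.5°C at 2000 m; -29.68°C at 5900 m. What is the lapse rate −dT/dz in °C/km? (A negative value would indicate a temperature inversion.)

6.2°C/km

Γ = −ΔT/Δz = (-5.5 − (-29.68)) / (5900 − 2000) m
  = 24.18°C / 3.9 km = 6.2°C/km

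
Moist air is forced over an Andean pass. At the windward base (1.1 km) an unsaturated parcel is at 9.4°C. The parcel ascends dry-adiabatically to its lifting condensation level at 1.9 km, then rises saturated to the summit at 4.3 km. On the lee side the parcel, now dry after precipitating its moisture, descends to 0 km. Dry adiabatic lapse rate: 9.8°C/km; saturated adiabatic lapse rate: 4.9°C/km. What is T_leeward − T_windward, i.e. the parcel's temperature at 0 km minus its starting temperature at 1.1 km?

+22.54°C

1100–1900 m, dry: Δz = 0.8 km ⇒ ΔT = -7.84°C; T = 1.56°C
1900–4300 m, saturated: Δz = 2.4 km ⇒ ΔT = -11.76°C; T = -10.2°C
4300–0 m, dry descent: Δz = 4.3 km ⇒ ΔT = +42.14°C; T = 31.94°C
Net change vs windward start: 31.94 − 9.4 = +22.54°C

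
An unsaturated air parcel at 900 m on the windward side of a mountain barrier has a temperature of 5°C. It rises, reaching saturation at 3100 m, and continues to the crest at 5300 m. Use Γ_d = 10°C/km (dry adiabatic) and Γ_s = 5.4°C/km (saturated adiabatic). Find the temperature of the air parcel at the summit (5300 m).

Dry to 3100 m: -10 × 2.2 km = -22°C, so T = -17°C.
Saturated to 5300 m: -5.4 × 2.2 km = -11.88°C, so T = -28.88°C.

-28.88°C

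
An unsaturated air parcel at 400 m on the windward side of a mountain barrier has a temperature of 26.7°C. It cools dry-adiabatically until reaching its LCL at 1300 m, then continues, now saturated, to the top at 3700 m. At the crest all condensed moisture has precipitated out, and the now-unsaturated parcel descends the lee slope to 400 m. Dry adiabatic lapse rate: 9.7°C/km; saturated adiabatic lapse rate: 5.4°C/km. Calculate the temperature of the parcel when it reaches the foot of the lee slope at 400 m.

From 400 m to 1300 m (dry): cools by 9.7 × 0.9 = 8.73°C, giving 17.97°C.
From 1300 m to 3700 m (saturated): cools by 5.4 × 2.4 = 12.96°C, giving 5.01°C.
From 3700 m to 400 m (dry descent): warms by 9.7 × 3.3 = 32.01°C, giving 37.02°C.

37.02°C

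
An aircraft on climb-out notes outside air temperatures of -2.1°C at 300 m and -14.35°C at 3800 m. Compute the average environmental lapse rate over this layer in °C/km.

Γ = −ΔT/Δz = (-2.1 − (-14.35)) / (3800 − 300) m
  = 12.25°C / 3.5 km = 3.5°C/km

3.5°C/km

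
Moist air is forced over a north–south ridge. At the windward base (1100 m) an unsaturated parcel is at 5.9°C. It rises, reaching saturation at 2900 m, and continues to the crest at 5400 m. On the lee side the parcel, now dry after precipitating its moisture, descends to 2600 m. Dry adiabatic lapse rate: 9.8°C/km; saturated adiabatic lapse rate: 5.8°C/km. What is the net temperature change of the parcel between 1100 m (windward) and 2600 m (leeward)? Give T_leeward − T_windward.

-4.7°C

1100–2900 m, dry: Δz = 1.8 km ⇒ ΔT = -17.64°C; T = -11.74°C
2900–5400 m, saturated: Δz = 2.5 km ⇒ ΔT = -14.5°C; T = -26.24°C
5400–2600 m, dry descent: Δz = 2.8 km ⇒ ΔT = +27.44°C; T = 1.2°C
Net change vs windward start: 1.2 − 5.9 = -4.7°C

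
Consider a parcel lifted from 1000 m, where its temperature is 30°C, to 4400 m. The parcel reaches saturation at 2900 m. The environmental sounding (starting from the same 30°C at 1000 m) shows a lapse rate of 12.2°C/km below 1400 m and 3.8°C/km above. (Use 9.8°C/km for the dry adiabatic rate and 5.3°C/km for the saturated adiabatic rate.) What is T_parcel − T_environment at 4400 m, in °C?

-10.29°C (parcel cooler than environment)

Parcel:
  Dry to 2900 m: -9.8 × 1.9 km = -18.62°C, so T = 11.38°C.
  Saturated to 4400 m: -5.3 × 1.5 km = -7.95°C, so T = 3.43°C.
Environment:
  Environment, lower layer to 1400 m: -12.2 × 0.4 km = -4.88°C, so T = 25.12°C.
  Environment, upper layer to 4400 m: -3.8 × 3 km = -11.4°C, so T = 13.72°C.
T_parcel − T_env = 3.43 − 13.72 = -10.29°C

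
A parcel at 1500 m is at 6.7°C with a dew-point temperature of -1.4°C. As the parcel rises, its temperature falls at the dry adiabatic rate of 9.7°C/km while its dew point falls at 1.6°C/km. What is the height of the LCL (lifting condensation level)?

T and T_d converge at 9.7 − 1.6 = 8.1°C per km
Height above start = (6.7 − (-1.4)) / 8.1 = 1 km
LCL altitude = 1500 m + 1000 m = 2500 m

2500 m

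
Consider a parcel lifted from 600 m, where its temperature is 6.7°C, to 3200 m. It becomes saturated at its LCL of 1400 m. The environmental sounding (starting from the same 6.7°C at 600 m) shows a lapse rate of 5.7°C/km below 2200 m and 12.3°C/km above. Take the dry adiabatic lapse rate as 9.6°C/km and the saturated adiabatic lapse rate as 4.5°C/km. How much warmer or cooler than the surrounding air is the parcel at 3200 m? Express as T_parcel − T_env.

+5.64°C (parcel warmer than environment)

Parcel:
  From 600 m to 1400 m (dry): cools by 9.6 × 0.8 = 7.68°C, giving -0.98°C.
  From 1400 m to 3200 m (saturated): cools by 4.5 × 1.8 = 8.1°C, giving -9.08°C.
Environment:
  From 600 m to 2200 m (environment, lower layer): cools by 5.7 × 1.6 = 9.12°C, giving -2.42°C.
  From 2200 m to 3200 m (environment, upper layer): cools by 12.3 × 1 = 12.3°C, giving -14.72°C.
T_parcel − T_env = -9.08 − (-14.72) = +5.64°C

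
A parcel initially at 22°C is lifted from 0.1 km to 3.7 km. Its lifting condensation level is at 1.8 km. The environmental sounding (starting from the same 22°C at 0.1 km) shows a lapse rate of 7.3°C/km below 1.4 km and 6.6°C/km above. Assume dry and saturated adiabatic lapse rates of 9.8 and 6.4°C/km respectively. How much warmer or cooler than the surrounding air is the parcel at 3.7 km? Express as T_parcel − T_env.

Parcel:
  From 100 m to 1800 m (dry): cools by 9.8 × 1.7 = 16.66°C, giving 5.34°C.
  From 1800 m to 3700 m (saturated): cools by 6.4 × 1.9 = 12.16°C, giving -6.82°C.
Environment:
  From 100 m to 1400 m (environment, lower layer): cools by 7.3 × 1.3 = 9.49°C, giving 12.51°C.
  From 1400 m to 3700 m (environment, upper layer): cools by 6.6 × 2.3 = 15.18°C, giving -2.67°C.
T_parcel − T_env = -6.82 − (-2.67) = -4.15°C

-4.15°C (parcel cooler than environment)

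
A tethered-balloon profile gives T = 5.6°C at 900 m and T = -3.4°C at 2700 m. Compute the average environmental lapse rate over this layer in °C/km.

5°C/km

Γ = −ΔT/Δz = (5.6 − (-3.4)) / (2700 − 900) m
  = 9°C / 1.8 km = 5°C/km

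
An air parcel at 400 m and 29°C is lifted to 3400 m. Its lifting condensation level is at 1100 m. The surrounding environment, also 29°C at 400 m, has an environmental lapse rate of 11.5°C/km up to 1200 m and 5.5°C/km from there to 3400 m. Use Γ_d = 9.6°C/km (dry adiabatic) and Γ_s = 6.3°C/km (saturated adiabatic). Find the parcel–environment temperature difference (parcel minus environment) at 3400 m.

+0.09°C (parcel warmer than environment)

Parcel:
  Dry to 1100 m: -9.6 × 0.7 km = -6.72°C, so T = 22.28°C.
  Saturated to 3400 m: -6.3 × 2.3 km = -14.49°C, so T = 7.79°C.
Environment:
  Environment, lower layer to 1200 m: -11.5 × 0.8 km = -9.2°C, so T = 19.8°C.
  Environment, upper layer to 3400 m: -5.5 × 2.2 km = -12.1°C, so T = 7.7°C.
T_parcel − T_env = 7.79 − 7.7 = +0.09°C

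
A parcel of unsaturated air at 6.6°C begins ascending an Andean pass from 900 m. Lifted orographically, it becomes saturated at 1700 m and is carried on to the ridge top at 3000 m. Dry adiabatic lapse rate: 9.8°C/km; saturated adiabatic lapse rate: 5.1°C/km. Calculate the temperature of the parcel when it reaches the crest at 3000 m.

Dry to 1700 m: -9.8 × 0.8 km = -7.84°C, so T = -1.24°C.
Saturated to 3000 m: -5.1 × 1.3 km = -6.63°C, so T = -7.87°C.

-7.87°C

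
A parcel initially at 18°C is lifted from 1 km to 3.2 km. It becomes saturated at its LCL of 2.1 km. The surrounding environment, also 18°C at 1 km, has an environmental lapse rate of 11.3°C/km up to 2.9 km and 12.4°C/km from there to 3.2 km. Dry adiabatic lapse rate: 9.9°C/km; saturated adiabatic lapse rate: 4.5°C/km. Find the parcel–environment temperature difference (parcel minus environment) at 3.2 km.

+9.35°C (parcel warmer than environment)

Parcel:
  Dry to 2100 m: -9.9 × 1.1 km = -10.89°C, so T = 7.11°C.
  Saturated to 3200 m: -4.5 × 1.1 km = -4.95°C, so T = 2.16°C.
Environment:
  Environment, lower layer to 2900 m: -11.3 × 1.9 km = -21.47°C, so T = -3.47°C.
  Environment, upper layer to 3200 m: -12.4 × 0.3 km = -3.72°C, so T = -7.19°C.
T_parcel − T_env = 2.16 − (-7.19) = +9.35°C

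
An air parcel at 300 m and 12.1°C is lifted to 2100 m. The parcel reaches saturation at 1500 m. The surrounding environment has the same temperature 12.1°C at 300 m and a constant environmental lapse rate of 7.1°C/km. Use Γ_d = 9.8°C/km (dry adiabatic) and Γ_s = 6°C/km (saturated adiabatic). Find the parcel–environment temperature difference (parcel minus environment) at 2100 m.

Parcel:
  300–1500 m, dry: Δz = 1.2 km ⇒ ΔT = -11.76°C; T = 0.34°C
  1500–2100 m, saturated: Δz = 0.6 km ⇒ ΔT = -3.6°C; T = -3.26°C
Environment:
  300–2100 m, environment: Δz = 1.8 km ⇒ ΔT = -12.78°C; T = -0.68°C
T_parcel − T_env = -3.26 − (-0.68) = -2.58°C

-2.58°C (parcel cooler than environment)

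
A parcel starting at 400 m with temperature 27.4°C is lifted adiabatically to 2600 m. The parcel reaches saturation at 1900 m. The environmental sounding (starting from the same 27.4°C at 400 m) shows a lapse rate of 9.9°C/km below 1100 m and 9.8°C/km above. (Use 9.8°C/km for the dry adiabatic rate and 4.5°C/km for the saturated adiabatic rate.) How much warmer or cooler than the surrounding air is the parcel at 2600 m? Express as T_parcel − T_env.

Parcel:
  400–1900 m, dry: Δz = 1.5 km ⇒ ΔT = -14.7°C; T = 12.7°C
  1900–2600 m, saturated: Δz = 0.7 km ⇒ ΔT = -3.15°C; T = 9.55°C
Environment:
  400–1100 m, environment, lower layer: Δz = 0.7 km ⇒ ΔT = -6.93°C; T = 20.47°C
  1100–2600 m, environment, upper layer: Δz = 1.5 km ⇒ ΔT = -14.7°C; T = 5.77°C
T_parcel − T_env = 9.55 − 5.77 = +3.78°C

+3.78°C (parcel warmer than environment)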